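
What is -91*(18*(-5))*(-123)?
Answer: -1007370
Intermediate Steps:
-91*(18*(-5))*(-123) = -91*(-90)*(-123) = -(-8190)*(-123) = -1*1007370 = -1007370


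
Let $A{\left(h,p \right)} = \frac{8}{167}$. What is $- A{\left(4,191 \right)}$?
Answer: $- \frac{8}{167} \approx -0.047904$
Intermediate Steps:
$A{\left(h,p \right)} = \frac{8}{167}$ ($A{\left(h,p \right)} = 8 \cdot \frac{1}{167} = \frac{8}{167}$)
$- A{\left(4,191 \right)} = \left(-1\right) \frac{8}{167} = - \frac{8}{167}$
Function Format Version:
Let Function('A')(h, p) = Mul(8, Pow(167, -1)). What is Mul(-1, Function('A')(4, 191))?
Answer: Rational(-8, 167) ≈ -0.047904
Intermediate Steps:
Function('A')(h, p) = Rational(8, 167) (Function('A')(h, p) = Mul(8, Rational(1, 167)) = Rational(8, 167))
Mul(-1, Function('A')(4, 191)) = Mul(-1, Rational(8, 167)) = Rational(-8, 167)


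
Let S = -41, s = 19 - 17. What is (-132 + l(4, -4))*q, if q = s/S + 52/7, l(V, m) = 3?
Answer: -273222/287 ≈ -951.99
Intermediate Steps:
s = 2
q = 2118/287 (q = 2/(-41) + 52/7 = 2*(-1/41) + 52*(⅐) = -2/41 + 52/7 = 2118/287 ≈ 7.3798)
(-132 + l(4, -4))*q = (-132 + 3)*(2118/287) = -129*2118/287 = -273222/287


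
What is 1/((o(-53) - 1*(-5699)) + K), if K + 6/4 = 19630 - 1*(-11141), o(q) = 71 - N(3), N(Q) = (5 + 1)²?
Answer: 2/73007 ≈ 2.7395e-5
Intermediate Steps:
N(Q) = 36 (N(Q) = 6² = 36)
o(q) = 35 (o(q) = 71 - 1*36 = 71 - 36 = 35)
K = 61539/2 (K = -3/2 + (19630 - 1*(-11141)) = -3/2 + (19630 + 11141) = -3/2 + 30771 = 61539/2 ≈ 30770.)
1/((o(-53) - 1*(-5699)) + K) = 1/((35 - 1*(-5699)) + 61539/2) = 1/((35 + 5699) + 61539/2) = 1/(5734 + 61539/2) = 1/(73007/2) = 2/73007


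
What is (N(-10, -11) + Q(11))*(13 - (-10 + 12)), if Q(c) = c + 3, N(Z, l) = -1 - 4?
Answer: 99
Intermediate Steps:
N(Z, l) = -5
Q(c) = 3 + c
(N(-10, -11) + Q(11))*(13 - (-10 + 12)) = (-5 + (3 + 11))*(13 - (-10 + 12)) = (-5 + 14)*(13 - 1*2) = 9*(13 - 2) = 9*11 = 99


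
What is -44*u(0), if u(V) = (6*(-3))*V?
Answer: 0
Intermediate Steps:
u(V) = -18*V
-44*u(0) = -(-792)*0 = -44*0 = 0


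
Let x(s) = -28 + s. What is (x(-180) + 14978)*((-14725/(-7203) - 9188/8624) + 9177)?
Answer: 3068778941275/22638 ≈ 1.3556e+8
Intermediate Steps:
(x(-180) + 14978)*((-14725/(-7203) - 9188/8624) + 9177) = ((-28 - 180) + 14978)*((-14725/(-7203) - 9188/8624) + 9177) = (-208 + 14978)*((-14725*(-1/7203) - 9188*1/8624) + 9177) = 14770*((14725/7203 - 2297/2156) + 9177) = 14770*(310241/316932 + 9177) = 14770*(2908795205/316932) = 3068778941275/22638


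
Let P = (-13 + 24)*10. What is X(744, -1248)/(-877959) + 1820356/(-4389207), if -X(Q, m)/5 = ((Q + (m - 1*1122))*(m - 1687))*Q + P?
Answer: 25973322080174282/1284514596171 ≈ 20220.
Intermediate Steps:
P = 110 (P = 11*10 = 110)
X(Q, m) = -550 - 5*Q*(-1687 + m)*(-1122 + Q + m) (X(Q, m) = -5*(((Q + (m - 1*1122))*(m - 1687))*Q + 110) = -5*(((Q + (m - 1122))*(-1687 + m))*Q + 110) = -5*(((Q + (-1122 + m))*(-1687 + m))*Q + 110) = -5*(((-1122 + Q + m)*(-1687 + m))*Q + 110) = -5*(((-1687 + m)*(-1122 + Q + m))*Q + 110) = -5*(Q*(-1687 + m)*(-1122 + Q + m) + 110) = -5*(110 + Q*(-1687 + m)*(-1122 + Q + m)) = -550 - 5*Q*(-1687 + m)*(-1122 + Q + m))
X(744, -1248)/(-877959) + 1820356/(-4389207) = (-550 - 9464070*744 + 8435*744² - 5*744*(-1248)² - 5*(-1248)*744² + 14045*744*(-1248))/(-877959) + 1820356/(-4389207) = (-550 - 7041268080 + 8435*553536 - 5*744*1557504 - 5*(-1248)*553536 - 13040951040)*(-1/877959) + 1820356*(-1/4389207) = (-550 - 7041268080 + 4669076160 - 5793914880 + 3454064640 - 13040951040)*(-1/877959) - 1820356/4389207 = -17752993750*(-1/877959) - 1820356/4389207 = 17752993750/877959 - 1820356/4389207 = 25973322080174282/1284514596171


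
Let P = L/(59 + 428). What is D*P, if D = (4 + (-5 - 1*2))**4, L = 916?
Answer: 74196/487 ≈ 152.35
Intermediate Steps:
P = 916/487 (P = 916/(59 + 428) = 916/487 ≈ 1.8809)
D = 81 (D = (4 + (-5 - 2))**4 = (4 - 7)**4 = (-3)**4 = 81)
D*P = 81*(916/487) = 74196/487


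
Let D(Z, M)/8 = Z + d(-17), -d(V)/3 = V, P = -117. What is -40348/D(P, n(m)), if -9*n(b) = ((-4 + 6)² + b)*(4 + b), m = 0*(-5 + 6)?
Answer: 917/12 ≈ 76.417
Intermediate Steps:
m = 0 (m = 0*1 = 0)
d(V) = -3*V
n(b) = -(4 + b)²/9 (n(b) = -((-4 + 6)² + b)*(4 + b)/9 = -(2² + b)*(4 + b)/9 = -(4 + b)*(4 + b)/9 = -(4 + b)²/9)
D(Z, M) = 408 + 8*Z (D(Z, M) = 8*(Z - 3*(-17)) = 8*(Z + 51) = 8*(51 + Z) = 408 + 8*Z)
-40348/D(P, n(m)) = -40348/(408 + 8*(-117)) = -40348/(408 - 936) = -40348/(-528) = -40348*(-1/528) = 917/12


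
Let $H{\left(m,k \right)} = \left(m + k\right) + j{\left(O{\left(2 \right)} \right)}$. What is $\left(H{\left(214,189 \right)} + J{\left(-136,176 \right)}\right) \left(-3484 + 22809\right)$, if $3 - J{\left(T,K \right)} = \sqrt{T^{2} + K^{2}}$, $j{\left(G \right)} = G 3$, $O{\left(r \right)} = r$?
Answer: $7961900 - 154600 \sqrt{773} \approx 3.6636 \cdot 10^{6}$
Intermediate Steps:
$j{\left(G \right)} = 3 G$
$H{\left(m,k \right)} = 6 + k + m$ ($H{\left(m,k \right)} = \left(m + k\right) + 3 \cdot 2 = \left(k + m\right) + 6 = 6 + k + m$)
$J{\left(T,K \right)} = 3 - \sqrt{K^{2} + T^{2}}$ ($J{\left(T,K \right)} = 3 - \sqrt{T^{2} + K^{2}} = 3 - \sqrt{K^{2} + T^{2}}$)
$\left(H{\left(214,189 \right)} + J{\left(-136,176 \right)}\right) \left(-3484 + 22809\right) = \left(\left(6 + 189 + 214\right) + \left(3 - \sqrt{176^{2} + \left(-136\right)^{2}}\right)\right) \left(-3484 + 22809\right) = \left(409 + \left(3 - \sqrt{30976 + 18496}\right)\right) 19325 = \left(409 + \left(3 - \sqrt{49472}\right)\right) 19325 = \left(409 + \left(3 - 8 \sqrt{773}\right)\right) 19325 = \left(412 - 8 \sqrt{773}\right) 19325 = 7961900 - 154600 \sqrt{773}$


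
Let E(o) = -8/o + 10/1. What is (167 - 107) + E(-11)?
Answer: 778/11 ≈ 70.727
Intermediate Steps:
E(o) = 10 - 8/o (E(o) = -8/o + 10*1 = -8/o + 10 = 10 - 8/o)
(167 - 107) + E(-11) = (167 - 107) + (10 - 8/(-11)) = 60 + (10 - 8*(-1/11)) = 60 + (10 + 8/11) = 60 + 118/11 = 778/11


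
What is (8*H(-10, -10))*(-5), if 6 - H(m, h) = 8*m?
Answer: -3440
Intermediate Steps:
H(m, h) = 6 - 8*m
(8*H(-10, -10))*(-5) = (8*(6 - 8*(-10)))*(-5) = (8*(6 + 80))*(-5) = (8*86)*(-5) = 688*(-5) = -3440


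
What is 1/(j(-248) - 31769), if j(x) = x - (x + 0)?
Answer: -1/31769 ≈ -3.1477e-5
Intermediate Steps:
j(x) = 0 (j(x) = x - x = 0)
1/(j(-248) - 31769) = 1/(0 - 31769) = 1/(-31769) = -1/31769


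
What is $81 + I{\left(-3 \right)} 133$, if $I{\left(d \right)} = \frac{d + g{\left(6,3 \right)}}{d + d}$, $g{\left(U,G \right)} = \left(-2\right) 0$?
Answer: $\frac{295}{2} \approx 147.5$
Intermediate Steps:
$g{\left(U,G \right)} = 0$
$I{\left(d \right)} = \frac{1}{2}$ ($I{\left(d \right)} = \frac{d + 0}{d + d} = \frac{d}{2 d} = d \frac{1}{2 d} = \frac{1}{2}$)
$81 + I{\left(-3 \right)} 133 = 81 + \frac{1}{2} \cdot 133 = 81 + \frac{133}{2} = \frac{295}{2}$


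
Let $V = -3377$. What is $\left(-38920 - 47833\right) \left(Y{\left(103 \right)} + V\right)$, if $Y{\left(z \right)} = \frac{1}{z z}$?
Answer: $\frac{3108064335776}{10609} \approx 2.9296 \cdot 10^{8}$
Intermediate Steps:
$Y{\left(z \right)} = \frac{1}{z^{2}}$
$\left(-38920 - 47833\right) \left(Y{\left(103 \right)} + V\right) = \left(-38920 - 47833\right) \left(\frac{1}{10609} - 3377\right) = - 86753 \left(\frac{1}{10609} - 3377\right) = \left(-86753\right) \left(- \frac{35826592}{10609}\right) = \frac{3108064335776}{10609}$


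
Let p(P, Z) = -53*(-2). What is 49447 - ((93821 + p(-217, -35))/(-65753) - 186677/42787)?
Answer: 139129178370447/2813373611 ≈ 49453.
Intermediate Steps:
p(P, Z) = 106
49447 - ((93821 + p(-217, -35))/(-65753) - 186677/42787) = 49447 - ((93821 + 106)/(-65753) - 186677/42787) = 49447 - (93927*(-1/65753) - 186677*1/42787) = 49447 - (-93927/65753 - 186677/42787) = 49447 - 1*(-16293427330/2813373611) = 49447 + 16293427330/2813373611 = 139129178370447/2813373611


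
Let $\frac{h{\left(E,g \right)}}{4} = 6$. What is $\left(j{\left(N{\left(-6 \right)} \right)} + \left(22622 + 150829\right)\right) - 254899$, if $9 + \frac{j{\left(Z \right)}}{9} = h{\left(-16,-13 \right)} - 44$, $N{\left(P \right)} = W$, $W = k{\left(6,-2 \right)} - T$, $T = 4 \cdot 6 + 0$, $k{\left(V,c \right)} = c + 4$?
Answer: $-81709$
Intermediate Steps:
$k{\left(V,c \right)} = 4 + c$
$h{\left(E,g \right)} = 24$ ($h{\left(E,g \right)} = 4 \cdot 6 = 24$)
$T = 24$ ($T = 24 + 0 = 24$)
$W = -22$ ($W = \left(4 - 2\right) - 24 = 2 - 24 = -22$)
$N{\left(P \right)} = -22$
$j{\left(Z \right)} = -261$ ($j{\left(Z \right)} = -81 + 9 \left(24 - 44\right) = -81 + 9 \left(-20\right) = -81 - 180 = -261$)
$\left(j{\left(N{\left(-6 \right)} \right)} + \left(22622 + 150829\right)\right) - 254899 = \left(-261 + \left(22622 + 150829\right)\right) - 254899 = \left(-261 + 173451\right) - 254899 = 173190 - 254899 = -81709$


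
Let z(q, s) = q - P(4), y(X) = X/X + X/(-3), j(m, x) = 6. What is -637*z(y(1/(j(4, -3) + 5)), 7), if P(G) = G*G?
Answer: 315952/33 ≈ 9574.3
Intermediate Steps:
P(G) = G²
y(X) = 1 - X/3 (y(X) = 1 + X*(-⅓) = 1 - X/3)
z(q, s) = -16 + q (z(q, s) = q - 1*4² = q - 1*16 = q - 16 = -16 + q)
-637*z(y(1/(j(4, -3) + 5)), 7) = -637*(-16 + (1 - 1/(3*(6 + 5)))) = -637*(-16 + (1 - ⅓/11)) = -637*(-16 + (1 - ⅓*1/11)) = -637*(-16 + (1 - 1/33)) = -637*(-16 + 32/33) = -637*(-496/33) = 315952/33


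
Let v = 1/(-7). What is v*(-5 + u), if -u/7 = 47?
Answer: 334/7 ≈ 47.714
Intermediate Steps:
v = -⅐ ≈ -0.14286
u = -329 (u = -7*47 = -329)
v*(-5 + u) = -(-5 - 329)/7 = -⅐*(-334) = 334/7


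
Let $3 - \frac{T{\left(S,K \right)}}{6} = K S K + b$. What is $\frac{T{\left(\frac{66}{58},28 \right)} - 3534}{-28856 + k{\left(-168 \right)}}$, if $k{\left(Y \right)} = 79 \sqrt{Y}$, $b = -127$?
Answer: $\frac{847998486}{3022224937} + \frac{9286371 i \sqrt{42}}{6044449874} \approx 0.28059 + 0.0099567 i$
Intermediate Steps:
$T{\left(S,K \right)} = 780 - 6 S K^{2}$ ($T{\left(S,K \right)} = 18 - 6 \left(K S K - 127\right) = 18 - 6 \left(S K^{2} - 127\right) = 18 - 6 \left(-127 + S K^{2}\right) = 18 - \left(-762 + 6 S K^{2}\right) = 780 - 6 S K^{2}$)
$\frac{T{\left(\frac{66}{58},28 \right)} - 3534}{-28856 + k{\left(-168 \right)}} = \frac{\left(780 - 6 \cdot \frac{66}{58} \cdot 28^{2}\right) - 3534}{-28856 + 79 \sqrt{-168}} = \frac{\left(780 - 6 \cdot 66 \cdot \frac{1}{58} \cdot 784\right) - 3534}{-28856 + 79 \cdot 2 i \sqrt{42}} = \frac{\left(780 - \frac{198}{29} \cdot 784\right) - 3534}{-28856 + 158 i \sqrt{42}} = \frac{\left(780 - \frac{155232}{29}\right) - 3534}{-28856 + 158 i \sqrt{42}} = \frac{- \frac{132612}{29} - 3534}{-28856 + 158 i \sqrt{42}} = - \frac{235098}{29 \left(-28856 + 158 i \sqrt{42}\right)}$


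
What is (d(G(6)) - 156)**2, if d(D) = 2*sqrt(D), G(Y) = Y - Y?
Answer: 24336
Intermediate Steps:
G(Y) = 0
(d(G(6)) - 156)**2 = (2*sqrt(0) - 156)**2 = (2*0 - 156)**2 = (0 - 156)**2 = (-156)**2 = 24336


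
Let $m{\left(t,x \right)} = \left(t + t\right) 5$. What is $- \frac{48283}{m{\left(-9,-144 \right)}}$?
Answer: $\frac{48283}{90} \approx 536.48$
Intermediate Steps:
$m{\left(t,x \right)} = 10 t$ ($m{\left(t,x \right)} = 2 t 5 = 10 t$)
$- \frac{48283}{m{\left(-9,-144 \right)}} = - \frac{48283}{10 \left(-9\right)} = - \frac{48283}{-90} = \left(-48283\right) \left(- \frac{1}{90}\right) = \frac{48283}{90}$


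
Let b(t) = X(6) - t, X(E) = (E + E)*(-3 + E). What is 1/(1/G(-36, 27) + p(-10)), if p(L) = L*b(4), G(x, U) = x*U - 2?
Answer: -974/311681 ≈ -0.0031250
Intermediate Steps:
X(E) = 2*E*(-3 + E) (X(E) = (2*E)*(-3 + E) = 2*E*(-3 + E))
b(t) = 36 - t (b(t) = 2*6*(-3 + 6) - t = 2*6*3 - t = 36 - t)
G(x, U) = -2 + U*x (G(x, U) = U*x - 2 = -2 + U*x)
p(L) = 32*L (p(L) = L*(36 - 1*4) = L*(36 - 4) = L*32 = 32*L)
1/(1/G(-36, 27) + p(-10)) = 1/(1/(-2 + 27*(-36)) + 32*(-10)) = 1/(1/(-2 - 972) - 320) = 1/(1/(-974) - 320) = 1/(-1/974 - 320) = 1/(-311681/974) = -974/311681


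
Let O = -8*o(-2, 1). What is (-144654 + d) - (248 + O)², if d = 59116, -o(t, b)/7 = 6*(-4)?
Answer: -1286754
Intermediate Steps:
o(t, b) = 168 (o(t, b) = -42*(-4) = -7*(-24) = 168)
O = -1344 (O = -8*168 = -1344)
(-144654 + d) - (248 + O)² = (-144654 + 59116) - (248 - 1344)² = -85538 - 1*(-1096)² = -85538 - 1*1201216 = -85538 - 1201216 = -1286754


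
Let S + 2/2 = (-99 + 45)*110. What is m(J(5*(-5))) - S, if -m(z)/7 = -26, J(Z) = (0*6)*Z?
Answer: 6123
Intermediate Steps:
J(Z) = 0 (J(Z) = 0*Z = 0)
m(z) = 182 (m(z) = -7*(-26) = 182)
S = -5941 (S = -1 + (-99 + 45)*110 = -1 - 54*110 = -1 - 5940 = -5941)
m(J(5*(-5))) - S = 182 - 1*(-5941) = 182 + 5941 = 6123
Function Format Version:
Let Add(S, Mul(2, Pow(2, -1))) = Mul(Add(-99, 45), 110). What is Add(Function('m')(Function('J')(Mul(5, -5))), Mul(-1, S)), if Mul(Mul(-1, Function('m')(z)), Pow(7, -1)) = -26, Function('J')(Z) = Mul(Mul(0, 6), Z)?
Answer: 6123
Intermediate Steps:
Function('J')(Z) = 0 (Function('J')(Z) = Mul(0, Z) = 0)
Function('m')(z) = 182 (Function('m')(z) = Mul(-7, -26) = 182)
S = -5941 (S = Add(-1, Mul(Add(-99, 45), 110)) = Add(-1, Mul(-54, 110)) = Add(-1, -5940) = -5941)
Add(Function('m')(Function('J')(Mul(5, -5))), Mul(-1, S)) = Add(182, Mul(-1, -5941)) = Add(182, 5941) = 6123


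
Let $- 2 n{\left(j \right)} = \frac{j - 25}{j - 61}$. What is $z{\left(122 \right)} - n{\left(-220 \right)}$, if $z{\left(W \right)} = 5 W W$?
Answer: $\frac{41824285}{562} \approx 74420.0$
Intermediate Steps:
$z{\left(W \right)} = 5 W^{2}$
$n{\left(j \right)} = - \frac{-25 + j}{2 \left(-61 + j\right)}$ ($n{\left(j \right)} = - \frac{\left(j - 25\right) \frac{1}{j - 61}}{2} = - \frac{\left(-25 + j\right) \frac{1}{-61 + j}}{2} = - \frac{\frac{1}{-61 + j} \left(-25 + j\right)}{2} = - \frac{-25 + j}{2 \left(-61 + j\right)}$)
$z{\left(122 \right)} - n{\left(-220 \right)} = 5 \cdot 122^{2} - \frac{25 - -220}{2 \left(-61 - 220\right)} = 5 \cdot 14884 - \frac{25 + 220}{2 \left(-281\right)} = 74420 - \frac{1}{2} \left(- \frac{1}{281}\right) 245 = 74420 - - \frac{245}{562} = 74420 + \frac{245}{562} = \frac{41824285}{562}$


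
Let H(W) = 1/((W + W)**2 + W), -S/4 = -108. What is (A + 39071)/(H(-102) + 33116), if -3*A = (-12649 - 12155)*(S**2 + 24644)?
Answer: 14503355076606/274955525 ≈ 52748.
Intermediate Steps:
S = 432 (S = -4*(-108) = 432)
H(W) = 1/(W + 4*W**2) (H(W) = 1/((2*W)**2 + W) = 1/(4*W**2 + W) = 1/(W + 4*W**2))
A = 1746763824 (A = -(-12649 - 12155)*(432**2 + 24644)/3 = -(-8268)*(186624 + 24644) = -(-8268)*211268 = -1/3*(-5240291472) = 1746763824)
(A + 39071)/(H(-102) + 33116) = (1746763824 + 39071)/(1/((-102)*(1 + 4*(-102))) + 33116) = 1746802895/(-1/(102*(1 - 408)) + 33116) = 1746802895/(-1/102/(-407) + 33116) = 1746802895/(-1/102*(-1/407) + 33116) = 1746802895/(1/41514 + 33116) = 1746802895/(1374777625/41514) = 1746802895*(41514/1374777625) = 14503355076606/274955525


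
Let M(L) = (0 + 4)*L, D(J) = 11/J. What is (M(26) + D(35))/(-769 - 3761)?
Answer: -1217/52850 ≈ -0.023027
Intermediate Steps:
M(L) = 4*L
(M(26) + D(35))/(-769 - 3761) = (4*26 + 11/35)/(-769 - 3761) = (104 + 11*(1/35))/(-4530) = (104 + 11/35)*(-1/4530) = (3651/35)*(-1/4530) = -1217/52850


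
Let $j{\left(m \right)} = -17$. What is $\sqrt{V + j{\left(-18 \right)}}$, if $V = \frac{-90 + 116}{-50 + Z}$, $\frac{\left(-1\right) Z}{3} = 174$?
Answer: $\frac{5 i \sqrt{330}}{22} \approx 4.1286 i$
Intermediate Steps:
$Z = -522$ ($Z = \left(-3\right) 174 = -522$)
$V = - \frac{1}{22}$ ($V = \frac{-90 + 116}{-50 - 522} = \frac{26}{-572} = 26 \left(- \frac{1}{572}\right) = - \frac{1}{22} \approx -0.045455$)
$\sqrt{V + j{\left(-18 \right)}} = \sqrt{- \frac{1}{22} - 17} = \sqrt{- \frac{375}{22}} = \frac{5 i \sqrt{330}}{22}$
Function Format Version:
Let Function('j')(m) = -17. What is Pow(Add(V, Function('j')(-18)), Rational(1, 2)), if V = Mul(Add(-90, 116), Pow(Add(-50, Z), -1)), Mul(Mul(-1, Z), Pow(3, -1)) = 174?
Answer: Mul(Rational(5, 22), I, Pow(330, Rational(1, 2))) ≈ Mul(4.1286, I)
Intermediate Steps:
Z = -522 (Z = Mul(-3, 174) = -522)
V = Rational(-1, 22) (V = Mul(Add(-90, 116), Pow(Add(-50, -522), -1)) = Mul(26, Pow(-572, -1)) = Mul(26, Rational(-1, 572)) = Rational(-1, 22) ≈ -0.045455)
Pow(Add(V, Function('j')(-18)), Rational(1, 2)) = Pow(Add(Rational(-1, 22), -17), Rational(1, 2)) = Pow(Rational(-375, 22), Rational(1, 2)) = Mul(Rational(5, 22), I, Pow(330, Rational(1, 2)))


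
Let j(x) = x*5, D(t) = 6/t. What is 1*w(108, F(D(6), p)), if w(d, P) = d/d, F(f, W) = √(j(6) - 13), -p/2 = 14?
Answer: 1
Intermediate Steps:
p = -28 (p = -2*14 = -28)
j(x) = 5*x
F(f, W) = √17 (F(f, W) = √(5*6 - 13) = √(30 - 13) = √17)
w(d, P) = 1
1*w(108, F(D(6), p)) = 1*1 = 1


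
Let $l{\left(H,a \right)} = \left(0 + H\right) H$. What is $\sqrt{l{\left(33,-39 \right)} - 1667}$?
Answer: $17 i \sqrt{2} \approx 24.042 i$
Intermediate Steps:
$l{\left(H,a \right)} = H^{2}$ ($l{\left(H,a \right)} = H H = H^{2}$)
$\sqrt{l{\left(33,-39 \right)} - 1667} = \sqrt{33^{2} - 1667} = \sqrt{1089 - 1667} = \sqrt{-578} = 17 i \sqrt{2}$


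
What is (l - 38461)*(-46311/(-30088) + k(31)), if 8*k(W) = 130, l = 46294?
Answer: 4192542753/30088 ≈ 1.3934e+5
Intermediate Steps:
k(W) = 65/4 (k(W) = (⅛)*130 = 65/4)
(l - 38461)*(-46311/(-30088) + k(31)) = (46294 - 38461)*(-46311/(-30088) + 65/4) = 7833*(-46311*(-1/30088) + 65/4) = 7833*(46311/30088 + 65/4) = 7833*(535241/30088) = 4192542753/30088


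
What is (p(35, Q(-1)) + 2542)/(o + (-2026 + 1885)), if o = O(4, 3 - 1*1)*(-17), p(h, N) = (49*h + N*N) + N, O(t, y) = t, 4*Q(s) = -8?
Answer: -4259/209 ≈ -20.378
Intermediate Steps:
Q(s) = -2 (Q(s) = (¼)*(-8) = -2)
p(h, N) = N + N² + 49*h (p(h, N) = (49*h + N²) + N = (N² + 49*h) + N = N + N² + 49*h)
o = -68 (o = 4*(-17) = -68)
(p(35, Q(-1)) + 2542)/(o + (-2026 + 1885)) = ((-2 + (-2)² + 49*35) + 2542)/(-68 + (-2026 + 1885)) = ((-2 + 4 + 1715) + 2542)/(-68 - 141) = (1717 + 2542)/(-209) = 4259*(-1/209) = -4259/209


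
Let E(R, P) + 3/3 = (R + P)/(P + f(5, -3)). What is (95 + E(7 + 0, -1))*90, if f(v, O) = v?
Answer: 8595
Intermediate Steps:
E(R, P) = -1 + (P + R)/(5 + P) (E(R, P) = -1 + (R + P)/(P + 5) = -1 + (P + R)/(5 + P))
(95 + E(7 + 0, -1))*90 = (95 + (-5 + (7 + 0))/(5 - 1))*90 = (95 + (-5 + 7)/4)*90 = (95 + (1/4)*2)*90 = (95 + 1/2)*90 = (191/2)*90 = 8595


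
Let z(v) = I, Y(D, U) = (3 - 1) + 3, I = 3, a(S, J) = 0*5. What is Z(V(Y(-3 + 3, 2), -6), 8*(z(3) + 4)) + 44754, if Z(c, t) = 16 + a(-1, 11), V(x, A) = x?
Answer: 44770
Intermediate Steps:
a(S, J) = 0
Y(D, U) = 5 (Y(D, U) = 2 + 3 = 5)
z(v) = 3
Z(c, t) = 16 (Z(c, t) = 16 + 0 = 16)
Z(V(Y(-3 + 3, 2), -6), 8*(z(3) + 4)) + 44754 = 16 + 44754 = 44770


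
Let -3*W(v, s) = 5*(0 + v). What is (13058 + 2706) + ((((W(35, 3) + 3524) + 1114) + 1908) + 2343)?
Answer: 73784/3 ≈ 24595.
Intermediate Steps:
W(v, s) = -5*v/3 (W(v, s) = -5*(0 + v)/3 = -5*v/3)
(13058 + 2706) + ((((W(35, 3) + 3524) + 1114) + 1908) + 2343) = (13058 + 2706) + ((((-5/3*35 + 3524) + 1114) + 1908) + 2343) = 15764 + ((((-175/3 + 3524) + 1114) + 1908) + 2343) = 15764 + (((10397/3 + 1114) + 1908) + 2343) = 15764 + ((13739/3 + 1908) + 2343) = 15764 + (19463/3 + 2343) = 15764 + 26492/3 = 73784/3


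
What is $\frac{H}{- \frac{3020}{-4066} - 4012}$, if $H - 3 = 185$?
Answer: $- \frac{191102}{4077443} \approx -0.046868$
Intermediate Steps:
$H = 188$ ($H = 3 + 185 = 188$)
$\frac{H}{- \frac{3020}{-4066} - 4012} = \frac{188}{- \frac{3020}{-4066} - 4012} = \frac{188}{\left(-3020\right) \left(- \frac{1}{4066}\right) - 4012} = \frac{188}{\frac{1510}{2033} - 4012} = \frac{188}{- \frac{8154886}{2033}} = 188 \left(- \frac{2033}{8154886}\right) = - \frac{191102}{4077443}$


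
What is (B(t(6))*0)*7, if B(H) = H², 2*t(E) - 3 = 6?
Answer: 0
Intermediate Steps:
t(E) = 9/2 (t(E) = 3/2 + (½)*6 = 3/2 + 3 = 9/2)
(B(t(6))*0)*7 = ((9/2)²*0)*7 = ((81/4)*0)*7 = 0*7 = 0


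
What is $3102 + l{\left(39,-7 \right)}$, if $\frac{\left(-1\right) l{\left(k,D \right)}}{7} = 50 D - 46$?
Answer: $5874$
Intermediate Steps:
$l{\left(k,D \right)} = 322 - 350 D$ ($l{\left(k,D \right)} = - 7 \left(50 D - 46\right) = - 7 \left(-46 + 50 D\right) = 322 - 350 D$)
$3102 + l{\left(39,-7 \right)} = 3102 + \left(322 - -2450\right) = 3102 + \left(322 + 2450\right) = 3102 + 2772 = 5874$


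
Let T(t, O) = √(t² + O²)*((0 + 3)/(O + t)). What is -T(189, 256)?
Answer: -3*√101257/445 ≈ -2.1452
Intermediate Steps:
T(t, O) = 3*√(O² + t²)/(O + t) (T(t, O) = √(O² + t²)*(3/(O + t)) = 3*√(O² + t²)/(O + t))
-T(189, 256) = -3*√(256² + 189²)/(256 + 189) = -3*√(65536 + 35721)/445 = -3*√101257/445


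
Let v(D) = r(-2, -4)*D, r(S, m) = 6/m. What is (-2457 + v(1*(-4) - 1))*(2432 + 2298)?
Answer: -11586135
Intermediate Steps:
v(D) = -3*D/2 (v(D) = (6/(-4))*D = (6*(-¼))*D = -3*D/2)
(-2457 + v(1*(-4) - 1))*(2432 + 2298) = (-2457 - 3*(1*(-4) - 1)/2)*(2432 + 2298) = (-2457 - 3*(-4 - 1)/2)*4730 = (-2457 - 3/2*(-5))*4730 = (-2457 + 15/2)*4730 = -4899/2*4730 = -11586135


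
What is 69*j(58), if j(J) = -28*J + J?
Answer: -108054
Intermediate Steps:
j(J) = -27*J
69*j(58) = 69*(-27*58) = 69*(-1566) = -108054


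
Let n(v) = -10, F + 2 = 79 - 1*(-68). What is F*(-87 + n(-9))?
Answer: -14065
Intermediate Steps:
F = 145 (F = -2 + (79 - 1*(-68)) = -2 + (79 + 68) = -2 + 147 = 145)
F*(-87 + n(-9)) = 145*(-87 - 10) = 145*(-97) = -14065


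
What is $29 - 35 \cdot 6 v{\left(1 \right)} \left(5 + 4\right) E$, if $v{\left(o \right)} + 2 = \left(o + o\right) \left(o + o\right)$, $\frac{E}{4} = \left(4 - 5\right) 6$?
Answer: $90749$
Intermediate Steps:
$E = -24$ ($E = 4 \left(4 - 5\right) 6 = 4 \left(\left(-1\right) 6\right) = 4 \left(-6\right) = -24$)
$v{\left(o \right)} = -2 + 4 o^{2}$ ($v{\left(o \right)} = -2 + \left(o + o\right) \left(o + o\right) = -2 + 2 o 2 o = -2 + 4 o^{2}$)
$29 - 35 \cdot 6 v{\left(1 \right)} \left(5 + 4\right) E = 29 - 35 \cdot 6 \left(-2 + 4 \cdot 1^{2}\right) \left(5 + 4\right) \left(-24\right) = 29 - 35 \cdot 6 \left(-2 + 4 \cdot 1\right) 9 \left(-24\right) = 29 - 35 \cdot 6 \left(-2 + 4\right) \left(-216\right) = 29 - 35 \cdot 6 \cdot 2 \left(-216\right) = 29 - 35 \cdot 12 \left(-216\right) = 29 - -90720 = 29 + 90720 = 90749$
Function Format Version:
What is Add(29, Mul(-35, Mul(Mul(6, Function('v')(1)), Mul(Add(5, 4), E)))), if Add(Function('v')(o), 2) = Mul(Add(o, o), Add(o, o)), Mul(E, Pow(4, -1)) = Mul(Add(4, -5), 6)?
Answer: 90749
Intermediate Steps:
E = -24 (E = Mul(4, Mul(Add(4, -5), 6)) = Mul(4, Mul(-1, 6)) = Mul(4, -6) = -24)
Function('v')(o) = Add(-2, Mul(4, Pow(o, 2))) (Function('v')(o) = Add(-2, Mul(Add(o, o), Add(o, o))) = Add(-2, Mul(Mul(2, o), Mul(2, o))) = Add(-2, Mul(4, Pow(o, 2))))
Add(29, Mul(-35, Mul(Mul(6, Function('v')(1)), Mul(Add(5, 4), E)))) = Add(29, Mul(-35, Mul(Mul(6, Add(-2, Mul(4, Pow(1, 2)))), Mul(Add(5, 4), -24)))) = Add(29, Mul(-35, Mul(Mul(6, Add(-2, Mul(4, 1))), Mul(9, -24)))) = Add(29, Mul(-35, Mul(Mul(6, Add(-2, 4)), -216))) = Add(29, Mul(-35, Mul(Mul(6, 2), -216))) = Add(29, Mul(-35, Mul(12, -216))) = Add(29, Mul(-35, -2592)) = Add(29, 90720) = 90749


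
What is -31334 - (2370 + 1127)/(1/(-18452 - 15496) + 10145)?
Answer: -10791625366462/344402459 ≈ -31334.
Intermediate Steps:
-31334 - (2370 + 1127)/(1/(-18452 - 15496) + 10145) = -31334 - 3497/(1/(-33948) + 10145) = -31334 - 3497/(-1/33948 + 10145) = -31334 - 3497/344402459/33948 = -31334 - 3497*33948/344402459 = -31334 - 1*118716156/344402459 = -31334 - 118716156/344402459 = -10791625366462/344402459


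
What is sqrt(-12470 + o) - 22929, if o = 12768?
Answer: -22929 + sqrt(298) ≈ -22912.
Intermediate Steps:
sqrt(-12470 + o) - 22929 = sqrt(-12470 + 12768) - 22929 = sqrt(298) - 22929 = -22929 + sqrt(298)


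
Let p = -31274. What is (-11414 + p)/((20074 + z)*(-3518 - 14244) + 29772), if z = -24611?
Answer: -928/1752521 ≈ -0.00052952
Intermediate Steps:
(-11414 + p)/((20074 + z)*(-3518 - 14244) + 29772) = (-11414 - 31274)/((20074 - 24611)*(-3518 - 14244) + 29772) = -42688/(-4537*(-17762) + 29772) = -42688/(80586194 + 29772) = -42688/80615966 = -42688*1/80615966 = -928/1752521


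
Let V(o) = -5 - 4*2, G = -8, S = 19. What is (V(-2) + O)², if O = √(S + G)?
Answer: (13 - √11)² ≈ 93.768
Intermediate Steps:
V(o) = -13 (V(o) = -5 - 8 = -13)
O = √11 (O = √(19 - 8) = √11 ≈ 3.3166)
(V(-2) + O)² = (-13 + √11)²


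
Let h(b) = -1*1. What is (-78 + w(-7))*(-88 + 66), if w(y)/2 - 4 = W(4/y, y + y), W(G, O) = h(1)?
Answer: 1584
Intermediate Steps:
h(b) = -1
W(G, O) = -1
w(y) = 6 (w(y) = 8 + 2*(-1) = 8 - 2 = 6)
(-78 + w(-7))*(-88 + 66) = (-78 + 6)*(-88 + 66) = -72*(-22) = 1584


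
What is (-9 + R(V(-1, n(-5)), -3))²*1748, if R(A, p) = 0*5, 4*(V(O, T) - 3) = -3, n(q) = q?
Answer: 141588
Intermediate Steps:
V(O, T) = 9/4 (V(O, T) = 3 + (¼)*(-3) = 3 - ¾ = 9/4)
R(A, p) = 0
(-9 + R(V(-1, n(-5)), -3))²*1748 = (-9 + 0)²*1748 = (-9)²*1748 = 81*1748 = 141588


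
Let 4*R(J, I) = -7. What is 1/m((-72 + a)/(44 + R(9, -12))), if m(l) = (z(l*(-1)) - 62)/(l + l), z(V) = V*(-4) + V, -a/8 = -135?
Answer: 4032/809 ≈ 4.9839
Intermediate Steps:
R(J, I) = -7/4 (R(J, I) = (1/4)*(-7) = -7/4)
a = 1080 (a = -8*(-135) = 1080)
z(V) = -3*V (z(V) = -4*V + V = -3*V)
m(l) = (-62 + 3*l)/(2*l) (m(l) = (-3*l*(-1) - 62)/(l + l) = (-(-3)*l - 62)/((2*l)) = (3*l - 62)*(1/(2*l)) = (-62 + 3*l)*(1/(2*l)) = (-62 + 3*l)/(2*l))
1/m((-72 + a)/(44 + R(9, -12))) = 1/(3/2 - 31*(44 - 7/4)/(-72 + 1080)) = 1/(3/2 - 31/(1008/(169/4))) = 1/(3/2 - 31/(1008*(4/169))) = 1/(3/2 - 31/4032/169) = 1/(3/2 - 31*169/4032) = 1/(3/2 - 5239/4032) = 1/(809/4032) = 4032/809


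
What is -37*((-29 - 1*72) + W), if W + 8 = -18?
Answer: 4699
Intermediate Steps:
W = -26 (W = -8 - 18 = -26)
-37*((-29 - 1*72) + W) = -37*((-29 - 1*72) - 26) = -37*((-29 - 72) - 26) = -37*(-101 - 26) = -37*(-127) = 4699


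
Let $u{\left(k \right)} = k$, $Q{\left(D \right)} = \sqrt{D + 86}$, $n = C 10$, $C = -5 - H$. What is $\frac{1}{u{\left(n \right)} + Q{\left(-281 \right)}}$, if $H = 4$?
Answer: $- \frac{6}{553} - \frac{i \sqrt{195}}{8295} \approx -0.01085 - 0.0016835 i$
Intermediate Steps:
$C = -9$ ($C = -5 - 4 = -9$)
$n = -90$ ($n = \left(-9\right) 10 = -90$)
$Q{\left(D \right)} = \sqrt{86 + D}$
$\frac{1}{u{\left(n \right)} + Q{\left(-281 \right)}} = \frac{1}{-90 + \sqrt{86 - 281}} = \frac{1}{-90 + \sqrt{-195}} = \frac{1}{-90 + i \sqrt{195}}$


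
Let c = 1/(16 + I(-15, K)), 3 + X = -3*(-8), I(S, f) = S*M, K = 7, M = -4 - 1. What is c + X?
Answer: 1912/91 ≈ 21.011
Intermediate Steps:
M = -5
I(S, f) = -5*S (I(S, f) = S*(-5) = -5*S)
X = 21 (X = -3 - 3*(-8) = -3 + 24 = 21)
c = 1/91 (c = 1/(16 - 5*(-15)) = 1/(16 + 75) = 1/91 ≈ 0.010989)
c + X = 1/91 + 21 = 1912/91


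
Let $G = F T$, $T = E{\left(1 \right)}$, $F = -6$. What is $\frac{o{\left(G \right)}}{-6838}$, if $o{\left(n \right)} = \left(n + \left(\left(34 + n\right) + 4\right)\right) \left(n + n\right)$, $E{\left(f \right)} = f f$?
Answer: $\frac{12}{263} \approx 0.045627$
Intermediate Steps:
$E{\left(f \right)} = f^{2}$
$T = 1$ ($T = 1^{2} = 1$)
$G = -6$ ($G = \left(-6\right) 1 = -6$)
$o{\left(n \right)} = 2 n \left(38 + 2 n\right)$ ($o{\left(n \right)} = \left(n + \left(38 + n\right)\right) 2 n = \left(38 + 2 n\right) 2 n = 2 n \left(38 + 2 n\right)$)
$\frac{o{\left(G \right)}}{-6838} = \frac{4 \left(-6\right) \left(19 - 6\right)}{-6838} = 4 \left(-6\right) 13 \left(- \frac{1}{6838}\right) = \left(-312\right) \left(- \frac{1}{6838}\right) = \frac{12}{263}$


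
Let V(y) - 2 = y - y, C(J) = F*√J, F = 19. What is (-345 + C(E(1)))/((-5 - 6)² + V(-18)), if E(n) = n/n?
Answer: -326/123 ≈ -2.6504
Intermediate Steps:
E(n) = 1
C(J) = 19*√J
V(y) = 2 (V(y) = 2 + (y - y) = 2 + 0 = 2)
(-345 + C(E(1)))/((-5 - 6)² + V(-18)) = (-345 + 19*√1)/((-5 - 6)² + 2) = (-345 + 19*1)/((-11)² + 2) = (-345 + 19)/(121 + 2) = -326/123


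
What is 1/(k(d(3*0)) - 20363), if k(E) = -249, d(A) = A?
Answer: -1/20612 ≈ -4.8515e-5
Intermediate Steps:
1/(k(d(3*0)) - 20363) = 1/(-249 - 20363) = 1/(-20612) = -1/20612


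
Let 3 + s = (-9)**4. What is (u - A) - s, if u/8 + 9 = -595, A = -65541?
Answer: 54151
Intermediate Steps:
u = -4832 (u = -72 + 8*(-595) = -72 - 4760 = -4832)
s = 6558 (s = -3 + (-9)**4 = -3 + 6561 = 6558)
(u - A) - s = (-4832 - 1*(-65541)) - 1*6558 = (-4832 + 65541) - 6558 = 60709 - 6558 = 54151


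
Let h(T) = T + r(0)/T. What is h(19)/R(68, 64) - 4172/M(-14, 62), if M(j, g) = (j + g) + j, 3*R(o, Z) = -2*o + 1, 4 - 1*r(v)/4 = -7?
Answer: -39787/323 ≈ -123.18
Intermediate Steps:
r(v) = 44 (r(v) = 16 - 4*(-7) = 16 + 28 = 44)
R(o, Z) = ⅓ - 2*o/3 (R(o, Z) = (-2*o + 1)/3 = (1 - 2*o)/3 = ⅓ - 2*o/3)
M(j, g) = g + 2*j (M(j, g) = (g + j) + j = g + 2*j)
h(T) = T + 44/T
h(19)/R(68, 64) - 4172/M(-14, 62) = (19 + 44/19)/(⅓ - ⅔*68) - 4172/(62 + 2*(-14)) = (19 + 44*(1/19))/(⅓ - 136/3) - 4172/(62 - 28) = (19 + 44/19)/(-45) - 4172/34 = (405/19)*(-1/45) - 4172*1/34 = -9/19 - 2086/17 = -39787/323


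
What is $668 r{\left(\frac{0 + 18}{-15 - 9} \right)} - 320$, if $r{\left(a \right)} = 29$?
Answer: $19052$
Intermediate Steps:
$668 r{\left(\frac{0 + 18}{-15 - 9} \right)} - 320 = 668 \cdot 29 - 320 = 19372 - 320 = 19052$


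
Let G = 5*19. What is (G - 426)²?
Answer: 109561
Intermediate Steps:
G = 95
(G - 426)² = (95 - 426)² = (-331)² = 109561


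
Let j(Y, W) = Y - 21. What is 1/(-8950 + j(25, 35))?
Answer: -1/8946 ≈ -0.00011178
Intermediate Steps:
j(Y, W) = -21 + Y
1/(-8950 + j(25, 35)) = 1/(-8950 + (-21 + 25)) = 1/(-8950 + 4) = 1/(-8946) = -1/8946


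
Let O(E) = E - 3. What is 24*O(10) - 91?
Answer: 77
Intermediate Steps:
O(E) = -3 + E
24*O(10) - 91 = 24*(-3 + 10) - 91 = 24*7 - 91 = 168 - 91 = 77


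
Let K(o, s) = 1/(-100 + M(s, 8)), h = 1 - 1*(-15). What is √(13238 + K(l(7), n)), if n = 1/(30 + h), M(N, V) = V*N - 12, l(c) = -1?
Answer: √21892936659/1286 ≈ 115.06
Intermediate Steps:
h = 16 (h = 1 + 15 = 16)
M(N, V) = -12 + N*V (M(N, V) = N*V - 12 = -12 + N*V)
n = 1/46 (n = 1/(30 + 16) = 1/46 ≈ 0.021739)
K(o, s) = 1/(-112 + 8*s) (K(o, s) = 1/(-100 + (-12 + s*8)) = 1/(-100 + (-12 + 8*s)) = 1/(-112 + 8*s))
√(13238 + K(l(7), n)) = √(13238 + 1/(8*(-14 + 1/46))) = √(13238 + 1/(8*(-643/46))) = √(13238 + (⅛)*(-46/643)) = √(13238 - 23/2572) = √(34048113/2572) = √21892936659/1286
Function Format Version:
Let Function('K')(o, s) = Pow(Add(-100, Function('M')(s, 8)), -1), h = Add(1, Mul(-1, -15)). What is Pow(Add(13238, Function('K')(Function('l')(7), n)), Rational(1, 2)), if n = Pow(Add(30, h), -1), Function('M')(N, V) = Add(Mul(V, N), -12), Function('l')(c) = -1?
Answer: Mul(Rational(1, 1286), Pow(21892936659, Rational(1, 2))) ≈ 115.06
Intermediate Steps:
h = 16 (h = Add(1, 15) = 16)
Function('M')(N, V) = Add(-12, Mul(N, V)) (Function('M')(N, V) = Add(Mul(N, V), -12) = Add(-12, Mul(N, V)))
n = Rational(1, 46) (n = Pow(Add(30, 16), -1) = Pow(46, -1) = Rational(1, 46) ≈ 0.021739)
Function('K')(o, s) = Pow(Add(-112, Mul(8, s)), -1) (Function('K')(o, s) = Pow(Add(-100, Add(-12, Mul(s, 8))), -1) = Pow(Add(-100, Add(-12, Mul(8, s))), -1) = Pow(Add(-112, Mul(8, s)), -1))
Pow(Add(13238, Function('K')(Function('l')(7), n)), Rational(1, 2)) = Pow(Add(13238, Mul(Rational(1, 8), Pow(Add(-14, Rational(1, 46)), -1))), Rational(1, 2)) = Pow(Add(13238, Mul(Rational(1, 8), Pow(Rational(-643, 46), -1))), Rational(1, 2)) = Pow(Add(13238, Mul(Rational(1, 8), Rational(-46, 643))), Rational(1, 2)) = Pow(Add(13238, Rational(-23, 2572)), Rational(1, 2)) = Pow(Rational(34048113, 2572), Rational(1, 2)) = Mul(Rational(1, 1286), Pow(21892936659, Rational(1, 2)))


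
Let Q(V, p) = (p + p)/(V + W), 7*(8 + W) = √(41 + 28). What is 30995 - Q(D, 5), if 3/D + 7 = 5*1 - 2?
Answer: 1826324995/58921 + 1120*√69/58921 ≈ 30996.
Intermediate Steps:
D = -¾ (D = 3/(-7 + (5*1 - 2)) = 3/(-7 + (5 - 2)) = 3/(-7 + 3) = 3/(-4) = 3*(-¼) = -¾ ≈ -0.75000)
W = -8 + √69/7 (W = -8 + √(41 + 28)/7 = -8 + √69/7 ≈ -6.8133)
Q(V, p) = 2*p/(-8 + V + √69/7) (Q(V, p) = (p + p)/(V + (-8 + √69/7)) = (2*p)/(-8 + V + √69/7) = 2*p/(-8 + V + √69/7))
30995 - Q(D, 5) = 30995 - 14*5/(-56 + √69 + 7*(-¾)) = 30995 - 14*5/(-56 + √69 - 21/4) = 30995 - 14*5/(-245/4 + √69) = 30995 - 70/(-245/4 + √69)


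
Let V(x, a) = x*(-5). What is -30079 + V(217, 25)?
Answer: -31164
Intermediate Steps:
V(x, a) = -5*x
-30079 + V(217, 25) = -30079 - 5*217 = -30079 - 1085 = -31164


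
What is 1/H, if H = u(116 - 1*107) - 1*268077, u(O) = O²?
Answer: -1/267996 ≈ -3.7314e-6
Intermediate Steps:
H = -267996 (H = (116 - 1*107)² - 1*268077 = (116 - 107)² - 268077 = 9² - 268077 = 81 - 268077 = -267996)
1/H = 1/(-267996) = -1/267996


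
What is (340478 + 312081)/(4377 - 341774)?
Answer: -652559/337397 ≈ -1.9341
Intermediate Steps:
(340478 + 312081)/(4377 - 341774) = 652559/(-337397) = 652559*(-1/337397) = -652559/337397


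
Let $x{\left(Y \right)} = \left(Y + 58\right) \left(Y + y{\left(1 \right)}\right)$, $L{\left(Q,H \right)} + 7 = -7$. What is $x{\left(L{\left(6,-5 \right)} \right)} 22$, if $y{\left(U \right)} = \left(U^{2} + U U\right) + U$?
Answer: $-10648$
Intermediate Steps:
$L{\left(Q,H \right)} = -14$ ($L{\left(Q,H \right)} = -7 - 7 = -14$)
$y{\left(U \right)} = U + 2 U^{2}$ ($y{\left(U \right)} = \left(U^{2} + U^{2}\right) + U = 2 U^{2} + U = U + 2 U^{2}$)
$x{\left(Y \right)} = \left(3 + Y\right) \left(58 + Y\right)$ ($x{\left(Y \right)} = \left(Y + 58\right) \left(Y + 1 \left(1 + 2 \cdot 1\right)\right) = \left(58 + Y\right) \left(Y + 1 \left(1 + 2\right)\right) = \left(58 + Y\right) \left(Y + 1 \cdot 3\right) = \left(58 + Y\right) \left(Y + 3\right) = \left(58 + Y\right) \left(3 + Y\right) = \left(3 + Y\right) \left(58 + Y\right)$)
$x{\left(L{\left(6,-5 \right)} \right)} 22 = \left(174 + \left(-14\right)^{2} + 61 \left(-14\right)\right) 22 = \left(174 + 196 - 854\right) 22 = \left(-484\right) 22 = -10648$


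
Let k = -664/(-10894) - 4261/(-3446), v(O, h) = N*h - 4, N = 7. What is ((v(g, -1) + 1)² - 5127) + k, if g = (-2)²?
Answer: -94334256035/18770362 ≈ -5025.7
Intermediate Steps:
g = 4
v(O, h) = -4 + 7*h (v(O, h) = 7*h - 4 = -4 + 7*h)
k = 24353739/18770362 (k = -664*(-1/10894) - 4261*(-1/3446) = 332/5447 + 4261/3446 = 24353739/18770362 ≈ 1.2975)
((v(g, -1) + 1)² - 5127) + k = (((-4 + 7*(-1)) + 1)² - 5127) + 24353739/18770362 = (((-4 - 7) + 1)² - 5127) + 24353739/18770362 = ((-11 + 1)² - 5127) + 24353739/18770362 = ((-10)² - 5127) + 24353739/18770362 = (100 - 5127) + 24353739/18770362 = -5027 + 24353739/18770362 = -94334256035/18770362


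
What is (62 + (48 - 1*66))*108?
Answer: 4752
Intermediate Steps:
(62 + (48 - 1*66))*108 = (62 + (48 - 66))*108 = (62 - 18)*108 = 44*108 = 4752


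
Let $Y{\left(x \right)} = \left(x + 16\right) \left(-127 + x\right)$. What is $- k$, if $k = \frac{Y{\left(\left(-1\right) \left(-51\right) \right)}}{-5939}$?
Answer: $- \frac{5092}{5939} \approx -0.85738$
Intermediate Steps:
$Y{\left(x \right)} = \left(-127 + x\right) \left(16 + x\right)$ ($Y{\left(x \right)} = \left(16 + x\right) \left(-127 + x\right) = \left(-127 + x\right) \left(16 + x\right)$)
$k = \frac{5092}{5939}$ ($k = \frac{-2032 + \left(\left(-1\right) \left(-51\right)\right)^{2} - 111 \left(\left(-1\right) \left(-51\right)\right)}{-5939} = \left(-2032 + 51^{2} - 5661\right) \left(- \frac{1}{5939}\right) = \left(-2032 + 2601 - 5661\right) \left(- \frac{1}{5939}\right) = \left(-5092\right) \left(- \frac{1}{5939}\right) = \frac{5092}{5939} \approx 0.85738$)
$- k = \left(-1\right) \frac{5092}{5939} = - \frac{5092}{5939}$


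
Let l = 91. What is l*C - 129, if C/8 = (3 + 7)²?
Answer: 72671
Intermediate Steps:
C = 800 (C = 8*(3 + 7)² = 8*10² = 8*100 = 800)
l*C - 129 = 91*800 - 129 = 72800 - 129 = 72671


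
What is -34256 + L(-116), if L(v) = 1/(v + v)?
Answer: -7947393/232 ≈ -34256.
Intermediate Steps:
L(v) = 1/(2*v)
-34256 + L(-116) = -34256 + (½)/(-116) = -34256 + (½)*(-1/116) = -34256 - 1/232 = -7947393/232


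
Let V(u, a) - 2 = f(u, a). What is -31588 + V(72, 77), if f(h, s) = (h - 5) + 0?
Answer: -31519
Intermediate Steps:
f(h, s) = -5 + h (f(h, s) = (-5 + h) + 0 = -5 + h)
V(u, a) = -3 + u (V(u, a) = 2 + (-5 + u) = -3 + u)
-31588 + V(72, 77) = -31588 + (-3 + 72) = -31588 + 69 = -31519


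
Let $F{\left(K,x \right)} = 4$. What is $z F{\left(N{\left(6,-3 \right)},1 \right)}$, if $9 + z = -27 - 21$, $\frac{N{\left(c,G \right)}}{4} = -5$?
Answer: $-228$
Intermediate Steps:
$N{\left(c,G \right)} = -20$ ($N{\left(c,G \right)} = 4 \left(-5\right) = -20$)
$z = -57$ ($z = -9 - 48 = -57$)
$z F{\left(N{\left(6,-3 \right)},1 \right)} = \left(-57\right) 4 = -228$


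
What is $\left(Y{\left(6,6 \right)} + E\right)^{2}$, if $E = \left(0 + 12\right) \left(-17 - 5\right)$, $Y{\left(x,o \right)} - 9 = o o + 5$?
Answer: $45796$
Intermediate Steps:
$Y{\left(x,o \right)} = 14 + o^{2}$ ($Y{\left(x,o \right)} = 9 + \left(o o + 5\right) = 9 + \left(o^{2} + 5\right) = 9 + \left(5 + o^{2}\right) = 14 + o^{2}$)
$E = -264$ ($E = 12 \left(-22\right) = -264$)
$\left(Y{\left(6,6 \right)} + E\right)^{2} = \left(\left(14 + 6^{2}\right) - 264\right)^{2} = \left(\left(14 + 36\right) - 264\right)^{2} = \left(50 - 264\right)^{2} = \left(-214\right)^{2} = 45796$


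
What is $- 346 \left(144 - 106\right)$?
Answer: $-13148$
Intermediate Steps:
$- 346 \left(144 - 106\right) = \left(-346\right) 38 = -13148$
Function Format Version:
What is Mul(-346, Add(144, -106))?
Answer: -13148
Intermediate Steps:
Mul(-346, Add(144, -106)) = Mul(-346, 38) = -13148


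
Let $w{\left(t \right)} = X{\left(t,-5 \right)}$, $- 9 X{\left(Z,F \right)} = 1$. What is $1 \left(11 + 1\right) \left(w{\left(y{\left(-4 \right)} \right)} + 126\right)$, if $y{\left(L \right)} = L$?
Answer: $\frac{4532}{3} \approx 1510.7$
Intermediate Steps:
$X{\left(Z,F \right)} = - \frac{1}{9}$ ($X{\left(Z,F \right)} = \left(- \frac{1}{9}\right) 1 = - \frac{1}{9}$)
$w{\left(t \right)} = - \frac{1}{9}$
$1 \left(11 + 1\right) \left(w{\left(y{\left(-4 \right)} \right)} + 126\right) = 1 \left(11 + 1\right) \left(- \frac{1}{9} + 126\right) = 1 \cdot 12 \cdot \frac{1133}{9} = 12 \cdot \frac{1133}{9} = \frac{4532}{3}$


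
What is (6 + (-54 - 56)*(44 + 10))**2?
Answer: 35212356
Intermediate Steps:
(6 + (-54 - 56)*(44 + 10))**2 = (6 - 110*54)**2 = (6 - 5940)**2 = (-5934)**2 = 35212356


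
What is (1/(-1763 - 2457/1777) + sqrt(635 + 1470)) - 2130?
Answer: -6678207817/3135308 + sqrt(2105) ≈ -2084.1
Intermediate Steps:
(1/(-1763 - 2457/1777) + sqrt(635 + 1470)) - 2130 = (1/(-1763 - 2457*1/1777) + sqrt(2105)) - 2130 = (1/(-1763 - 2457/1777) + sqrt(2105)) - 2130 = (1/(-3135308/1777) + sqrt(2105)) - 2130 = (-1777/3135308 + sqrt(2105)) - 2130 = -6678207817/3135308 + sqrt(2105)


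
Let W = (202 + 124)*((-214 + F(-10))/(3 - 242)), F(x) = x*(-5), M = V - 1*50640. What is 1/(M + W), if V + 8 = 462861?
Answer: 239/98572371 ≈ 2.4246e-6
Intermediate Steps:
V = 462853 (V = -8 + 462861 = 462853)
M = 412213 (M = 462853 - 1*50640 = 462853 - 50640 = 412213)
F(x) = -5*x
W = 53464/239 (W = (202 + 124)*((-214 - 5*(-10))/(3 - 242)) = 326*((-214 + 50)/(-239)) = 326*(-164*(-1/239)) = 326*(164/239) = 53464/239 ≈ 223.70)
1/(M + W) = 1/(412213 + 53464/239) = 1/(98572371/239) = 239/98572371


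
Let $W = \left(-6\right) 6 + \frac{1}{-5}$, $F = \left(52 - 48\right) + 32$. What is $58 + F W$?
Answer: $- \frac{6226}{5} \approx -1245.2$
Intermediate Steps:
$F = 36$ ($F = 4 + 32 = 36$)
$W = - \frac{181}{5}$ ($W = -36 - \frac{1}{5} = - \frac{181}{5} \approx -36.2$)
$58 + F W = 58 + 36 \left(- \frac{181}{5}\right) = 58 - \frac{6516}{5} = - \frac{6226}{5}$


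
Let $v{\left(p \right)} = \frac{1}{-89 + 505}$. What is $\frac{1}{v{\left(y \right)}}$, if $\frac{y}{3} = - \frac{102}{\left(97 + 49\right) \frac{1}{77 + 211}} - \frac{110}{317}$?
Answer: $416$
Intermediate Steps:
$y = - \frac{13992378}{23141}$ ($y = 3 \left(- \frac{102}{\left(97 + 49\right) \frac{1}{77 + 211}} - \frac{110}{317}\right) = 3 \left(- \frac{102}{146 \cdot \frac{1}{288}} - \frac{110}{317}\right) = 3 \left(- \frac{102}{\frac{73}{144}} - \frac{110}{317}\right) = 3 \left(\left(-102\right) \frac{144}{73} - \frac{110}{317}\right) = 3 \left(- \frac{14688}{73} - \frac{110}{317}\right) = 3 \left(- \frac{4664126}{23141}\right) = - \frac{13992378}{23141} \approx -604.66$)
$v{\left(p \right)} = \frac{1}{416}$
$\frac{1}{v{\left(y \right)}} = \frac{1}{\frac{1}{416}} = 416$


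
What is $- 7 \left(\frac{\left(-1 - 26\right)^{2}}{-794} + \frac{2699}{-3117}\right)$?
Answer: $\frac{30907093}{2474898} \approx 12.488$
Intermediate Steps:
$- 7 \left(\frac{\left(-1 - 26\right)^{2}}{-794} + \frac{2699}{-3117}\right) = - 7 \left(\left(-27\right)^{2} \left(- \frac{1}{794}\right) + 2699 \left(- \frac{1}{3117}\right)\right) = - 7 \left(729 \left(- \frac{1}{794}\right) - \frac{2699}{3117}\right) = - 7 \left(- \frac{729}{794} - \frac{2699}{3117}\right) = \left(-7\right) \left(- \frac{4415299}{2474898}\right) = \frac{30907093}{2474898}$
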